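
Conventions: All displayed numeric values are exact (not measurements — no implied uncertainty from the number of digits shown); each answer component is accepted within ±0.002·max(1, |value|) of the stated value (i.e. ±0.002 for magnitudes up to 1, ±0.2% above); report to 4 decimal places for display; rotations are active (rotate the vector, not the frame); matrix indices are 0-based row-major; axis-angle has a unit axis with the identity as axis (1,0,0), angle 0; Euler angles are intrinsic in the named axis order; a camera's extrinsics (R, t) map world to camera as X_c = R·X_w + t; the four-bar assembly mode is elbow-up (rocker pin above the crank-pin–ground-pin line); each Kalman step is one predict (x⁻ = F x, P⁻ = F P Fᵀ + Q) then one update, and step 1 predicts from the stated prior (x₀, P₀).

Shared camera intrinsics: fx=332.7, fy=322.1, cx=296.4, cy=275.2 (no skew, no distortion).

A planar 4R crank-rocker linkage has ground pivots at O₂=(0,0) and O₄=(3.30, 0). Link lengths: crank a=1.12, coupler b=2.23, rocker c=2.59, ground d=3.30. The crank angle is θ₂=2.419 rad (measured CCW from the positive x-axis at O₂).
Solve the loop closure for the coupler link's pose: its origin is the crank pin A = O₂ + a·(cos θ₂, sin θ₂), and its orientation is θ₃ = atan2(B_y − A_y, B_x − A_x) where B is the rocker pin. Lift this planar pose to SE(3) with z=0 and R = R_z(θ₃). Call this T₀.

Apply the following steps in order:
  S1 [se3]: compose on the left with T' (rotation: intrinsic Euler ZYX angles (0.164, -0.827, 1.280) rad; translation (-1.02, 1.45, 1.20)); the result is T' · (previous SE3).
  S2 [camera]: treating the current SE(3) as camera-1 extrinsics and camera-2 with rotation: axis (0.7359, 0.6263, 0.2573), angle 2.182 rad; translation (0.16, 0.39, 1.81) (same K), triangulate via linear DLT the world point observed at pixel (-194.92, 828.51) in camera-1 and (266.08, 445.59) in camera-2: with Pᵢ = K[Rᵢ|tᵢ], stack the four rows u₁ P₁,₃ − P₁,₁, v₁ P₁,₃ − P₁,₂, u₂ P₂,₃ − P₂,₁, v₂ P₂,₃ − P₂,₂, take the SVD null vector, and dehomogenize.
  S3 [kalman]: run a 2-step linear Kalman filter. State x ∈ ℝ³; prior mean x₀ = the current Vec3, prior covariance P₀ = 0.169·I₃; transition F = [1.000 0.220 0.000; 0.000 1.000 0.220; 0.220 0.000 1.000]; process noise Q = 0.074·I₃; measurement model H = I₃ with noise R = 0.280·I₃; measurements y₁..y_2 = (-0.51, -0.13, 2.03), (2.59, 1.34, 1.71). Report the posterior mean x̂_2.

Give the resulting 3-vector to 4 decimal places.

source (fourbar_fk): coupler pose = R=[0.9298 -0.3680 0.0000; 0.3680 0.9298 0.0000; 0.0000 0.0000 1.0000], t=(-0.8401, 0.7407, 0.0000)
after S1 (compose_se3): R=[0.3480 -0.9361 -0.0518; 0.1645 0.1153 -0.9796; 0.9230 0.3324 0.1941], t=(-2.1310, 1.4814, 1.0622)
after S2 (triangulate): (0.7951, 1.0146, -1.4739)
after S3 (kf_track): (1.4823, 0.9633, 1.0160)

result = (1.4823, 0.9633, 1.0160)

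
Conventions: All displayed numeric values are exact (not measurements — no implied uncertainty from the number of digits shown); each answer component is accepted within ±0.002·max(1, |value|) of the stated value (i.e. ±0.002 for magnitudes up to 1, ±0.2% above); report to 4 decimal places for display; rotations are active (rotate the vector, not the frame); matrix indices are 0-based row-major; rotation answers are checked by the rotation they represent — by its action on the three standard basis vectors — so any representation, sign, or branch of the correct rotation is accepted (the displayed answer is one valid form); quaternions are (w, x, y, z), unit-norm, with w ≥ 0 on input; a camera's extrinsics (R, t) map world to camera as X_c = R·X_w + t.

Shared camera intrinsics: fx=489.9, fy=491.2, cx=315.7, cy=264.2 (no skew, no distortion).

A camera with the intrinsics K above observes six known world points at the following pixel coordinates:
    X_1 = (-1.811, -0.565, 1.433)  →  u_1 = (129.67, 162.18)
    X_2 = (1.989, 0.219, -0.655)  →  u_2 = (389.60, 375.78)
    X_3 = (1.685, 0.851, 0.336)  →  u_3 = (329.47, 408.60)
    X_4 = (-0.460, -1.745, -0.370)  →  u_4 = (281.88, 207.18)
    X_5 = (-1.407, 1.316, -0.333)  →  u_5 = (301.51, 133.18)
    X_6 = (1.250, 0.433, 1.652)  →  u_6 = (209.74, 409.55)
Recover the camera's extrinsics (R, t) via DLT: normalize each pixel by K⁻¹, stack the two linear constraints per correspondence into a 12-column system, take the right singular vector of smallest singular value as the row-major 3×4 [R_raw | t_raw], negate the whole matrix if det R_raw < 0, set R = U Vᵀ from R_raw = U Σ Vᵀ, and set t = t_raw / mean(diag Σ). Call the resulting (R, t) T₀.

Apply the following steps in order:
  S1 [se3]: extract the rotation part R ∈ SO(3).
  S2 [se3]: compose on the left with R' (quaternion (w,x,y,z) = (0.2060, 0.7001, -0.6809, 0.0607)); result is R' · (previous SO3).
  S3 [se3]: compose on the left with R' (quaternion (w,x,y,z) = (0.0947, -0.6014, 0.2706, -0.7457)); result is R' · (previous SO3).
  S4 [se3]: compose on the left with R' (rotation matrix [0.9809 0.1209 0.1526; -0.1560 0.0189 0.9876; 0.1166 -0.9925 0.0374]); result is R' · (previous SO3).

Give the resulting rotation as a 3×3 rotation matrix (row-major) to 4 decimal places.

rotation (matrix) = ((0.3885, 0.8529, -0.3487), (-0.6051, -0.0492, -0.7946), (-0.6949, 0.5197, 0.4970))

source (pnp_recover): camera pose = R=[0.3322 0.2476 -0.9102; 0.9120 0.1620 0.3769; 0.2408 -0.9552 -0.1720], t=(-0.3000, -0.0800, 6.3197)
after S1 (rot_of_se3): [0.3322 0.2476 -0.9102; 0.9120 0.1620 0.3769; 0.2408 -0.9552 -0.1720]
after S2 (compose_so3): [-0.9178 0.0444 -0.3946; -0.3866 0.1266 0.9135; 0.0905 0.9910 -0.0991]
after S3 (compose_so3): [0.3945 0.9048 -0.1602; 0.7252 -0.4136 -0.5505; -0.5643 0.1010 -0.8194]
after S4 (compose_so3): [0.3885 0.8529 -0.3487; -0.6051 -0.0492 -0.7946; -0.6949 0.5197 0.4970]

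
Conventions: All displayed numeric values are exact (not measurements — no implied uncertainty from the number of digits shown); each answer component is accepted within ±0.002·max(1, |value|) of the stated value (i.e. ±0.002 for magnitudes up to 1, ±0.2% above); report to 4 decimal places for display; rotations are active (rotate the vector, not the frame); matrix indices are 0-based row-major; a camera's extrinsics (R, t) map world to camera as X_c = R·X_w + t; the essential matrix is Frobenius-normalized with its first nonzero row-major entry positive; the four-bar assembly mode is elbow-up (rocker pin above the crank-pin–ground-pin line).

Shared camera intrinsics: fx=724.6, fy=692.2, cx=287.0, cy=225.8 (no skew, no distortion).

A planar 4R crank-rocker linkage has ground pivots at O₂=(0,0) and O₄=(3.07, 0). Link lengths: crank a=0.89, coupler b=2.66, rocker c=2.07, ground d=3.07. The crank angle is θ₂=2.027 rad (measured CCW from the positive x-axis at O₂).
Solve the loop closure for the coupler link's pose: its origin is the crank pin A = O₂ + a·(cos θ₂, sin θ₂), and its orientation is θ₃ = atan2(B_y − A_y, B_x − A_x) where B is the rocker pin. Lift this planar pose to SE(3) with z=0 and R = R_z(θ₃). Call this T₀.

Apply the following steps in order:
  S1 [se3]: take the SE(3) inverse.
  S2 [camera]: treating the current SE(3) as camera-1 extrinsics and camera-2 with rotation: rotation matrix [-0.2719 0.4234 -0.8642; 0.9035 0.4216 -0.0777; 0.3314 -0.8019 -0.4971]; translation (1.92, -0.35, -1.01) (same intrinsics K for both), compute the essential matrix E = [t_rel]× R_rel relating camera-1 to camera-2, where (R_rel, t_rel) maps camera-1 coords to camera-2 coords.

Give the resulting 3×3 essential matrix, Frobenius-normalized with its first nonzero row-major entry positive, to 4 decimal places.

source (fourbar_fk): coupler pose = R=[0.9248 -0.3805 0.0000; 0.3805 0.9248 0.0000; 0.0000 0.0000 1.0000], t=(-0.3921, 0.7990, 0.0000)
after S1 (invert_se3): R=[0.9248 0.3805 0.0000; -0.3805 0.9248 0.0000; 0.0000 0.0000 1.0000], t=(0.0585, -0.8881, 0.0000)
after S2 (essential): [0.4203 0.0950 0.0105; 0.0374 0.2775 0.6434; 0.5504 0.0689 -0.1188]

matrix = [0.4203 0.0950 0.0105; 0.0374 0.2775 0.6434; 0.5504 0.0689 -0.1188]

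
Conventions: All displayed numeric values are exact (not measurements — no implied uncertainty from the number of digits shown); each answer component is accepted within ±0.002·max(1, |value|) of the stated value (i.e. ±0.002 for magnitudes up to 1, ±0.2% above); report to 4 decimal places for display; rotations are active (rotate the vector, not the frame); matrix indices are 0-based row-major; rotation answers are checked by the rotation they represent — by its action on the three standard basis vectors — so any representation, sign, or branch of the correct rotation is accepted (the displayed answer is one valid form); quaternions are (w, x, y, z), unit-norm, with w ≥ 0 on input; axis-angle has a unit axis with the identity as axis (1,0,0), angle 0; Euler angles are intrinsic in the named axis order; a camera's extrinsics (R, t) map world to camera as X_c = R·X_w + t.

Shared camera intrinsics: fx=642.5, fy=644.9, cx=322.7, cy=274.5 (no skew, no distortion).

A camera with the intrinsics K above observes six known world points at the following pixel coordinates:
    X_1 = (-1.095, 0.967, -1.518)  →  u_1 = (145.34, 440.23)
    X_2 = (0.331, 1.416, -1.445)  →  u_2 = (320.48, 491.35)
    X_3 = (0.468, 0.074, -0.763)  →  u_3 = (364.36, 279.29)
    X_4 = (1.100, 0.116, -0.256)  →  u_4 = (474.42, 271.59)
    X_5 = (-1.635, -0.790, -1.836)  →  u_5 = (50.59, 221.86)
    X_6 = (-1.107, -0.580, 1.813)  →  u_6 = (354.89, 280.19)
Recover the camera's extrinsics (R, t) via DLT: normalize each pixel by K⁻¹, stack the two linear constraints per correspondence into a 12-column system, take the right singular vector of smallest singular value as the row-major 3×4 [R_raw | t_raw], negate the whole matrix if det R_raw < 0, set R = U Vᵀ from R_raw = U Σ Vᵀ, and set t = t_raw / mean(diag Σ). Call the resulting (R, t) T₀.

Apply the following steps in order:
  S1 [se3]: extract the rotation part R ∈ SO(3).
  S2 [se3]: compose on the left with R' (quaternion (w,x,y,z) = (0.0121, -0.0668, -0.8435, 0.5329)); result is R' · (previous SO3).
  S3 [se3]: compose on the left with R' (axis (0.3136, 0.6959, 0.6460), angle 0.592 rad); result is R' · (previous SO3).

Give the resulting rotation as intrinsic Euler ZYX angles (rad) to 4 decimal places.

rotation (euler_zyx) = (3.0120, -0.8638, -2.1721)

source (pnp_recover): camera pose = R=[0.8130 0.1378 0.5657; -0.2406 0.9643 0.1108; -0.5302 -0.2262 0.8171], t=(0.3400, 0.1600, 5.5001)
after S1 (rot_of_se3): [0.8130 0.1378 0.5657; -0.2406 0.9643 0.1108; -0.5302 -0.2262 0.8171]
after S2 (compose_so3): [-0.7809 -0.0196 -0.6243; 0.4761 0.6283 -0.6153; 0.4043 -0.7777 -0.4814]
after S3 (compose_so3): [-0.6441 -0.5486 -0.5331; 0.0839 0.6420 -0.7621; 0.7603 -0.5356 -0.3675]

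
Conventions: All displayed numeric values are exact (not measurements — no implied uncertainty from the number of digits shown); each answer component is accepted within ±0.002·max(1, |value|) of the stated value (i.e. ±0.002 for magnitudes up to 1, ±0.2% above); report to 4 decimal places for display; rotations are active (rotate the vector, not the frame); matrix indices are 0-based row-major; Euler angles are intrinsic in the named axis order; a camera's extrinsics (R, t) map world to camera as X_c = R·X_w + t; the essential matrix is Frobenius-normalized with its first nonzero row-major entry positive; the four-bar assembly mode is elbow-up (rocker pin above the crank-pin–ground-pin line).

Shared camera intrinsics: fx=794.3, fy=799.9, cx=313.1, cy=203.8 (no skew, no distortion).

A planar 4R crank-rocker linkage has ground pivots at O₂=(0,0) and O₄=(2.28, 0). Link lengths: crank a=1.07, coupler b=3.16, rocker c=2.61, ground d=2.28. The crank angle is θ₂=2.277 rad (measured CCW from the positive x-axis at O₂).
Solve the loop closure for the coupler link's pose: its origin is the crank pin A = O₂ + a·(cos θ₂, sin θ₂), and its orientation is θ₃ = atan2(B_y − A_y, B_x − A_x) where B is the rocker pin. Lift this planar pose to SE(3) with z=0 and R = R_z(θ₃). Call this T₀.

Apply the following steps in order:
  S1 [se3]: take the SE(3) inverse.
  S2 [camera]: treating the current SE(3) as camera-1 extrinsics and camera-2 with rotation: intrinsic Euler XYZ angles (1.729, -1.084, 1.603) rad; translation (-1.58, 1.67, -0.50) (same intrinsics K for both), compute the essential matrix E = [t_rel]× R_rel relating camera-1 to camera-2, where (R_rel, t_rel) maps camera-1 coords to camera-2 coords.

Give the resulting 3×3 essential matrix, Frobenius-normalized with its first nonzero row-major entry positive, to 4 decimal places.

matrix = [0.5517 -0.0583 -0.1464; 0.4282 -0.1045 0.1757; -0.0150 -0.1317 0.6542]

source (fourbar_fk): coupler pose = R=[0.8281 -0.5605 0.0000; 0.5605 0.8281 0.0000; 0.0000 0.0000 1.0000], t=(-0.6944, 0.8141, 0.0000)
after S1 (invert_se3): R=[0.8281 0.5605 0.0000; -0.5605 0.8281 0.0000; 0.0000 0.0000 1.0000], t=(0.1187, -1.0634, 0.0000)
after S2 (essential): [0.5517 -0.0583 -0.1464; 0.4282 -0.1045 0.1757; -0.0150 -0.1317 0.6542]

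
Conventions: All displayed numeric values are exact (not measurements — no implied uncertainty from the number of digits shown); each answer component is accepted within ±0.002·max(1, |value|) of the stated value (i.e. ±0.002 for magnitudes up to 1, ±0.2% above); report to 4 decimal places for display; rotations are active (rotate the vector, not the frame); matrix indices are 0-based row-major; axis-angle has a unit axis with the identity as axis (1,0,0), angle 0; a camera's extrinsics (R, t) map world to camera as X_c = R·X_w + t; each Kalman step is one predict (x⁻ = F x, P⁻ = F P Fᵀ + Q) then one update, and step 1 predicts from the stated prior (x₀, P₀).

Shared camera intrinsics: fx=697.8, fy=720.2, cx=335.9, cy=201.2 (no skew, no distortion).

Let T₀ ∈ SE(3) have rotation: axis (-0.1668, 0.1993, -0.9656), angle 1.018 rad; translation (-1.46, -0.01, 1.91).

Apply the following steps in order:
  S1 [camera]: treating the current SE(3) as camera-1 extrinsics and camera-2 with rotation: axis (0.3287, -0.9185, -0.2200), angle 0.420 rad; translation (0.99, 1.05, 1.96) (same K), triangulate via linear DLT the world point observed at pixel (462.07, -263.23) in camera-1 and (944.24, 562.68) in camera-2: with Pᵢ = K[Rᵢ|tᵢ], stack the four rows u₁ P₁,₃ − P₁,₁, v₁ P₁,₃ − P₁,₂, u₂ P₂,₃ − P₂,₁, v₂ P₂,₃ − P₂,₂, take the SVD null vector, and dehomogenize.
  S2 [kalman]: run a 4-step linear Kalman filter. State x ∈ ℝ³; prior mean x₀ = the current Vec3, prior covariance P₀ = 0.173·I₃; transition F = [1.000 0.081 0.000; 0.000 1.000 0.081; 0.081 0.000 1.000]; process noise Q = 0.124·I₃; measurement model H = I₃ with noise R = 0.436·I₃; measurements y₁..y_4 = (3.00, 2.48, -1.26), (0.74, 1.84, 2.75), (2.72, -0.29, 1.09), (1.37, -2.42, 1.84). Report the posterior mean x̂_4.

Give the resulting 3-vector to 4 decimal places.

after S1 (triangulate): (1.9783, 0.8041, 0.3523)
after S2 (kf_track): (1.8828, -0.4097, 1.4776)

result = (1.8828, -0.4097, 1.4776)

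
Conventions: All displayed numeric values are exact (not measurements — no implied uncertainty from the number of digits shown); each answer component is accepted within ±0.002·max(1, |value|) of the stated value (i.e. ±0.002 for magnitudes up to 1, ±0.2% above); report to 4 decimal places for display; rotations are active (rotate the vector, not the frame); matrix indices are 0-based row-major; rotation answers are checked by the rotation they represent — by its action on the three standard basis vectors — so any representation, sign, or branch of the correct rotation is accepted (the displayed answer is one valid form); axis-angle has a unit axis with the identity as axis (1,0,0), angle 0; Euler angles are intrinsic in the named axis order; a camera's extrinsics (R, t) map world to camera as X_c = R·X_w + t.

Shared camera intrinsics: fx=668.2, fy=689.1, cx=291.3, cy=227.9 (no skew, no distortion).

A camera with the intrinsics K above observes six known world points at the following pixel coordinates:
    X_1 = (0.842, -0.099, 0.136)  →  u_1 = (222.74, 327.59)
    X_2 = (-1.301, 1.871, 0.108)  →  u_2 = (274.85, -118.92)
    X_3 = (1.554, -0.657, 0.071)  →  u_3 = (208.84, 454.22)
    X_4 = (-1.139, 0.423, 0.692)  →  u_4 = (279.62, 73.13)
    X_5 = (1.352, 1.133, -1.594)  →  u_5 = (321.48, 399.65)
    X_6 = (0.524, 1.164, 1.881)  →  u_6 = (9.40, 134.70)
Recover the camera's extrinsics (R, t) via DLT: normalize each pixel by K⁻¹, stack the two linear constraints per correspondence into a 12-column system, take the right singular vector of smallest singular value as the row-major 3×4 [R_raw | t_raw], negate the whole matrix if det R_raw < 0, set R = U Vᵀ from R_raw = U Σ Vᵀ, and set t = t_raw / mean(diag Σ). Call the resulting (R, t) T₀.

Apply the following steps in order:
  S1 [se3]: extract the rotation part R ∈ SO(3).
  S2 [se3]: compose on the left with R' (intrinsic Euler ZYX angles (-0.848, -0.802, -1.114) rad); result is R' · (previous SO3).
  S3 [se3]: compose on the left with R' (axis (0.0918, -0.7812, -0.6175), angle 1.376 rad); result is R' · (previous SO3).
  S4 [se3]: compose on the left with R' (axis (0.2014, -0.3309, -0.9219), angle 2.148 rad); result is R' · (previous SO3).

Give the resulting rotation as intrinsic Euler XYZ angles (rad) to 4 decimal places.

source (pnp_recover): camera pose = R=[-0.5140 -0.3743 -0.7718; 0.7581 -0.6192 -0.2045; -0.4014 -0.6903 0.6020], t=(0.0100, 0.0200, 4.9702)
after S1 (rot_of_se3): [-0.5140 -0.3743 -0.7718; 0.7581 -0.6192 -0.2045; -0.4014 -0.6903 0.6020]
after S2 (compose_so3): [0.1519 -0.9610 -0.2310; -0.2113 -0.2598 0.9423; -0.9656 -0.0943 -0.2425]
after S3 (compose_so3): [0.6988 -0.2583 0.6670; -0.5343 0.4314 0.7269; -0.4756 -0.8644 0.1635]
after S4 (compose_so3): [-0.4269 0.9014 0.0723; -0.5547 -0.1979 -0.8082; -0.7142 -0.3851 0.5845]

rotation (euler_xyz) = (0.9446, 0.0724, -2.0131)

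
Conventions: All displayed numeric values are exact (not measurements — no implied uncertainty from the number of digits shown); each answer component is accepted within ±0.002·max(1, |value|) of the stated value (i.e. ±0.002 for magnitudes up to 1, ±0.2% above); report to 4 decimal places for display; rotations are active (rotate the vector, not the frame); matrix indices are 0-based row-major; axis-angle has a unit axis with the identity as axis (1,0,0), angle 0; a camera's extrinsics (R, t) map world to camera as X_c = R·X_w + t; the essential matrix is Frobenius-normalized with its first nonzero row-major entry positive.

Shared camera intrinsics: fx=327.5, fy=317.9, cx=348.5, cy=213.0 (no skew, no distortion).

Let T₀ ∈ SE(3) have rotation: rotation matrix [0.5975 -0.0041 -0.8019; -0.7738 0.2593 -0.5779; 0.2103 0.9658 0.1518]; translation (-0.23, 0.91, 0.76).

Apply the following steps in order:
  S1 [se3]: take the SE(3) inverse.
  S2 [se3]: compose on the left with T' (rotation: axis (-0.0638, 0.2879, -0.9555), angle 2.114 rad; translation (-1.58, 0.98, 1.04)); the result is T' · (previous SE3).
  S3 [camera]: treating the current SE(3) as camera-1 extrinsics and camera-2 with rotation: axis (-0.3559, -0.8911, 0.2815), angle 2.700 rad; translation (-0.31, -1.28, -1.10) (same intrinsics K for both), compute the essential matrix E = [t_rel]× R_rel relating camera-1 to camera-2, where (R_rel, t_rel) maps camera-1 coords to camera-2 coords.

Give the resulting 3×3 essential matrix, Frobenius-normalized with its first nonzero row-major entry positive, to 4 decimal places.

matrix = [0.0507 -0.3396 0.5883; 0.2829 0.5617 0.2249; -0.1176 -0.1030 -0.2560]

after S1 (invert_se3): R=[0.5975 -0.7738 0.2103; -0.0041 0.2593 0.9658; -0.8019 -0.5779 0.1518], t=(0.6818, -0.9709, 0.2261)
after S2 (compose_se3): R=[-0.5801 0.4042 0.7072; -0.2130 0.7627 -0.6106; -0.7862 -0.5049 -0.3564], t=(-2.6187, 0.7010, 1.5895)
after S3 (essential): [0.0507 -0.3396 0.5883; 0.2829 0.5617 0.2249; -0.1176 -0.1030 -0.2560]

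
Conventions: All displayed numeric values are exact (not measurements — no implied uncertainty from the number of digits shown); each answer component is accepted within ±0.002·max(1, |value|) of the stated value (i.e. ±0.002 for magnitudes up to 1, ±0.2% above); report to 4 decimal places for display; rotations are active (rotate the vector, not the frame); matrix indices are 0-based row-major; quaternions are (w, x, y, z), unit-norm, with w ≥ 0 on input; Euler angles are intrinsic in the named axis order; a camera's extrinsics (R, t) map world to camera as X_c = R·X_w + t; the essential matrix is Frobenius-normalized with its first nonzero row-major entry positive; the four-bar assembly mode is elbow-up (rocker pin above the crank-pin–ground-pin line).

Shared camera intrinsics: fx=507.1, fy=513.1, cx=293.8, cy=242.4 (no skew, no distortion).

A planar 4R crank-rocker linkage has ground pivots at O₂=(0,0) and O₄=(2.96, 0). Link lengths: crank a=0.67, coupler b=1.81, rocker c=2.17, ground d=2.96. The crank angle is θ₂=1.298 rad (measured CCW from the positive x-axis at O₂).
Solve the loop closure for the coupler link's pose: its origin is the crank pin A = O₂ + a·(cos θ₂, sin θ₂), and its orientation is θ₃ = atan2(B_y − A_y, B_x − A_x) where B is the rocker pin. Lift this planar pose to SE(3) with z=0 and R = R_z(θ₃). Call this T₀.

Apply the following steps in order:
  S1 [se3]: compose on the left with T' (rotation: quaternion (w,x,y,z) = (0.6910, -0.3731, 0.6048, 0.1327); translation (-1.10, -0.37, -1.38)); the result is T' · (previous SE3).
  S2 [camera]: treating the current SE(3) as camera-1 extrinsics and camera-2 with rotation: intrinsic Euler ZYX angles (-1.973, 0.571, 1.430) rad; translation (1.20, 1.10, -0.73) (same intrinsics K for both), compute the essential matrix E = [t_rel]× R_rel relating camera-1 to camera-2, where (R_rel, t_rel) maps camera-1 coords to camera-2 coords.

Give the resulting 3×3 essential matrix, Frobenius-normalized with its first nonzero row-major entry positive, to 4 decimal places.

source (fourbar_fk): coupler pose = R=[0.8046 -0.5938 0.0000; 0.5938 0.8046 0.0000; 0.0000 0.0000 1.0000], t=(0.1805, 0.6452, 0.0000)
after S1 (compose_se3): R=[-0.1891 -0.6492 0.7368; 0.1920 0.7114 0.6761; -0.9630 0.2693 -0.0099], t=(-1.4674, 0.0245, -1.7779)
after S2 (essential): [0.2489 -0.3913 -0.4984; -0.0596 0.1186 0.1382; -0.5345 -0.4531 0.0938]

matrix = [0.2489 -0.3913 -0.4984; -0.0596 0.1186 0.1382; -0.5345 -0.4531 0.0938]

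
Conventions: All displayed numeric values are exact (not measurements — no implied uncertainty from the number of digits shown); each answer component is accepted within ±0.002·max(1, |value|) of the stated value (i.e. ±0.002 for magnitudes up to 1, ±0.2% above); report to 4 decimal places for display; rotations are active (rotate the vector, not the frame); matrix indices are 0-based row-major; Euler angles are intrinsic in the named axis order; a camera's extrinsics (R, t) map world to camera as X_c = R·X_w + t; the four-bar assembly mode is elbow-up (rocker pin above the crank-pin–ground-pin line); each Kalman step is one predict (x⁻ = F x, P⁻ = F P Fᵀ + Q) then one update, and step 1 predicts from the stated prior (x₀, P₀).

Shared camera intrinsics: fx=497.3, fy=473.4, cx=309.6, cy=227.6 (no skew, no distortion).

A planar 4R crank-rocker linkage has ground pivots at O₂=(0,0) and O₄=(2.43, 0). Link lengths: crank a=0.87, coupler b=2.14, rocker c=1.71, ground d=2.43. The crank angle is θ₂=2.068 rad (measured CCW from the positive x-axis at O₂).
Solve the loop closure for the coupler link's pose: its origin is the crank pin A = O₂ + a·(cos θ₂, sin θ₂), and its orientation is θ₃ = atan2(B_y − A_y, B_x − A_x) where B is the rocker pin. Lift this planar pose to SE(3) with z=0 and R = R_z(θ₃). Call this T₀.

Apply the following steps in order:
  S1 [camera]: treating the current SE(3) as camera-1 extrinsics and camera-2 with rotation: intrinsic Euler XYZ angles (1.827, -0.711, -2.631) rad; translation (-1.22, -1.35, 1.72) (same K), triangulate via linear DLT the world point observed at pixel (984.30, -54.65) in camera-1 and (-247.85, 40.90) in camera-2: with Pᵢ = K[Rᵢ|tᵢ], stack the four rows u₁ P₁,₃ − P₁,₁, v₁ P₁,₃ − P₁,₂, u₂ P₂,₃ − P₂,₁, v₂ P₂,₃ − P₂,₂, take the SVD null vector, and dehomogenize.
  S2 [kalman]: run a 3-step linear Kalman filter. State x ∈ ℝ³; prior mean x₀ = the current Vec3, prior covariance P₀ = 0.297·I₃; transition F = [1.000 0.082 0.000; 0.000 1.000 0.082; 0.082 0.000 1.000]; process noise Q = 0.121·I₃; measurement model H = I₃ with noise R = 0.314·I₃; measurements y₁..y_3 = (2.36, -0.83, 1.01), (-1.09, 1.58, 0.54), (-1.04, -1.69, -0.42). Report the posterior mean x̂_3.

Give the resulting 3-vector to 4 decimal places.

result = (-0.3440, -0.7093, 0.2258)

source (fourbar_fk): coupler pose = R=[0.9402 -0.3406 0.0000; 0.3406 0.9402 0.0000; 0.0000 0.0000 1.0000], t=(-0.4150, 0.7647, 0.0000)
after S1 (triangulate): (1.0838, -1.7699, 0.8895)
after S2 (kf_track): (-0.3440, -0.7093, 0.2258)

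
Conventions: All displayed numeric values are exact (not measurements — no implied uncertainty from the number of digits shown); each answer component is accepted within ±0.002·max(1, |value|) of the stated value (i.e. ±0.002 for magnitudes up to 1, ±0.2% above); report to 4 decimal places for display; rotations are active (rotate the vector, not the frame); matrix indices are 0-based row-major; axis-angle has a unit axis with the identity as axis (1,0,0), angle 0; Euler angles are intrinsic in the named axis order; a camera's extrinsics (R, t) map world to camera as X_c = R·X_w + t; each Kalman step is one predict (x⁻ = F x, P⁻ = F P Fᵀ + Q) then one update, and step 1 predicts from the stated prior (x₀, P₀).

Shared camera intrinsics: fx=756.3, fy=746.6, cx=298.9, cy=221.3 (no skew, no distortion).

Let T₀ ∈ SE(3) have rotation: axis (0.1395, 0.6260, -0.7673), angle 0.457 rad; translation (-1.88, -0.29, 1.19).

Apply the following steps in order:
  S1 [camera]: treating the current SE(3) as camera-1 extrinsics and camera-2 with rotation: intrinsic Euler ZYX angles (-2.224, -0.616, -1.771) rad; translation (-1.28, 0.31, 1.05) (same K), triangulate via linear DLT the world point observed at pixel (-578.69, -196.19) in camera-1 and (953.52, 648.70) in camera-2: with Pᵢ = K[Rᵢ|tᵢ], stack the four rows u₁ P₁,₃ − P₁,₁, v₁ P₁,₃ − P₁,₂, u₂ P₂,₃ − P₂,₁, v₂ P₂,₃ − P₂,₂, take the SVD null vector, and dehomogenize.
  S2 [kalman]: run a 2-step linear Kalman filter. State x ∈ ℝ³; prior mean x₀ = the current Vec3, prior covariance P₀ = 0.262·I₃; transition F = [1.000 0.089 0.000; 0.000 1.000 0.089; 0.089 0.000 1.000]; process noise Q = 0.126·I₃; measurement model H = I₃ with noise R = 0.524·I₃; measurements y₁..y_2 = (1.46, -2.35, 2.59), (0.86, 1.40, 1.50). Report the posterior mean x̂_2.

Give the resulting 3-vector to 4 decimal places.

result = (0.1557, -0.4347, 1.7800)

after S1 (triangulate): (-1.3564, -1.7186, 1.3720)
after S2 (kf_track): (0.1557, -0.4347, 1.7800)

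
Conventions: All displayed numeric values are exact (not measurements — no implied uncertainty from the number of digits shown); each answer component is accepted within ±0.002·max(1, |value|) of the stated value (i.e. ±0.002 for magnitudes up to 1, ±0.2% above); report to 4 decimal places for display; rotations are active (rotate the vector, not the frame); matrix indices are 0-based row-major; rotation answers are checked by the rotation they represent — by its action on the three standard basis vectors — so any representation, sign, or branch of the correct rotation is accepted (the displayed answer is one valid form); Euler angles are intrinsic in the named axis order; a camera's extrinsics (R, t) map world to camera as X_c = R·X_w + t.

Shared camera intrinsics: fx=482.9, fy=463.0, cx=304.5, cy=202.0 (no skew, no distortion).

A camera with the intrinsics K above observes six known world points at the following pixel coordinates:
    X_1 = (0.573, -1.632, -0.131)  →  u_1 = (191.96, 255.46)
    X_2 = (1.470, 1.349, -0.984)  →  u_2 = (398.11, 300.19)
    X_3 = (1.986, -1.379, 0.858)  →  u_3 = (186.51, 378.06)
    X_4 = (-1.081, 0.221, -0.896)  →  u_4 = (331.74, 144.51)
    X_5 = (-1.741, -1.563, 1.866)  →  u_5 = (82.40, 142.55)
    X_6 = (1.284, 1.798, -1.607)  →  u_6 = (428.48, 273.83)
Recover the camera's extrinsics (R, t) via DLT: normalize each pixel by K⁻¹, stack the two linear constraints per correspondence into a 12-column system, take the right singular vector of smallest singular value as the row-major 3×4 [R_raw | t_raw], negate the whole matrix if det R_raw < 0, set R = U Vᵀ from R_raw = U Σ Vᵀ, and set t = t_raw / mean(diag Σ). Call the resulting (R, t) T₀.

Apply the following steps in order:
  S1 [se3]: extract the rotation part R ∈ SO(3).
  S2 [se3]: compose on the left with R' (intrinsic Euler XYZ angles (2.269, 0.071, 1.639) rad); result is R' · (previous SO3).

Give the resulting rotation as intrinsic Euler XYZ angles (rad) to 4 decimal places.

source (pnp_recover): camera pose = R=[-0.0147 0.9764 -0.2154; 0.9179 0.0986 0.3844; 0.3965 -0.1921 -0.8977], t=(-0.0499, 0.4899, 6.3073)
after S1 (rot_of_se3): [-0.0147 0.9764 -0.2154; 0.9179 0.0986 0.3844; 0.3965 -0.1921 -0.8977]
after S2 (compose_so3): [-0.8843 -0.1782 -0.4315; -0.3030 -0.4841 0.8209; -0.3552 0.8567 0.3741]

rotation (euler_xyz) = (-1.1431, -0.4462, 2.9428)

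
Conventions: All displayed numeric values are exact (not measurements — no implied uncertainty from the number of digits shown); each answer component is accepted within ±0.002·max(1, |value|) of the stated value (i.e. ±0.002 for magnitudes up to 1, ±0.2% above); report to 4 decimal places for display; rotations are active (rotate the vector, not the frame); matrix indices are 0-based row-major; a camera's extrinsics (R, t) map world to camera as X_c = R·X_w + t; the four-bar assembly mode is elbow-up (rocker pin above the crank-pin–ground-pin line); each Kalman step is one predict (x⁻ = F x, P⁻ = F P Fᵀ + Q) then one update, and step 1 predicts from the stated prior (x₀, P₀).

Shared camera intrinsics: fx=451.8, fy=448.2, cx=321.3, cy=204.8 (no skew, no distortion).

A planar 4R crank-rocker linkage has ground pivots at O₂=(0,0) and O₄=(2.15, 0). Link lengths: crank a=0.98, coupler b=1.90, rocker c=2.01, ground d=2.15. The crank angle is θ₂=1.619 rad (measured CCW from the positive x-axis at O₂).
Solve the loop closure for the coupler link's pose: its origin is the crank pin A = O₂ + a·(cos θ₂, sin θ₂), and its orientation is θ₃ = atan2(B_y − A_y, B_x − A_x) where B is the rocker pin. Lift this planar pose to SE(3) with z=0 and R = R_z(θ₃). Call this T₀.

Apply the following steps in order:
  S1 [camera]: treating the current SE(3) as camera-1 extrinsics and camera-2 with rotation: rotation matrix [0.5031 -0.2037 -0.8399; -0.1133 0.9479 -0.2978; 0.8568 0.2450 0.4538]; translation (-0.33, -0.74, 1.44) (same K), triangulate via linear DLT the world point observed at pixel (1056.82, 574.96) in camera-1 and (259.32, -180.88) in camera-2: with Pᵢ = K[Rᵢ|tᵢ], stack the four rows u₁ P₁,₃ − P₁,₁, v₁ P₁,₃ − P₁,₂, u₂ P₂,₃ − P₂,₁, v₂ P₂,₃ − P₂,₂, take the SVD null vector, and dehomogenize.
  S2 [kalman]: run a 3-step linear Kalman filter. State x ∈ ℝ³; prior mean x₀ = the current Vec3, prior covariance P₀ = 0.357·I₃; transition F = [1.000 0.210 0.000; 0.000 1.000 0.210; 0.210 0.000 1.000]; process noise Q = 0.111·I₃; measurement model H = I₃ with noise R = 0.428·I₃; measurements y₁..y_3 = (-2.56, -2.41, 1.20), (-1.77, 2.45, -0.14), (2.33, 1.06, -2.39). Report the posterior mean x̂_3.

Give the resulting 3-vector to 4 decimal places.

source (fourbar_fk): coupler pose = R=[0.8650 -0.5018 0.0000; 0.5018 0.8650 0.0000; 0.0000 0.0000 1.0000], t=(-0.0472, 0.9789, 0.0000)
after S1 (triangulate): (0.8461, -0.9433, 0.7113)
after S2 (kf_track): (0.0701, 0.6528, -0.7006)

result = (0.0701, 0.6528, -0.7006)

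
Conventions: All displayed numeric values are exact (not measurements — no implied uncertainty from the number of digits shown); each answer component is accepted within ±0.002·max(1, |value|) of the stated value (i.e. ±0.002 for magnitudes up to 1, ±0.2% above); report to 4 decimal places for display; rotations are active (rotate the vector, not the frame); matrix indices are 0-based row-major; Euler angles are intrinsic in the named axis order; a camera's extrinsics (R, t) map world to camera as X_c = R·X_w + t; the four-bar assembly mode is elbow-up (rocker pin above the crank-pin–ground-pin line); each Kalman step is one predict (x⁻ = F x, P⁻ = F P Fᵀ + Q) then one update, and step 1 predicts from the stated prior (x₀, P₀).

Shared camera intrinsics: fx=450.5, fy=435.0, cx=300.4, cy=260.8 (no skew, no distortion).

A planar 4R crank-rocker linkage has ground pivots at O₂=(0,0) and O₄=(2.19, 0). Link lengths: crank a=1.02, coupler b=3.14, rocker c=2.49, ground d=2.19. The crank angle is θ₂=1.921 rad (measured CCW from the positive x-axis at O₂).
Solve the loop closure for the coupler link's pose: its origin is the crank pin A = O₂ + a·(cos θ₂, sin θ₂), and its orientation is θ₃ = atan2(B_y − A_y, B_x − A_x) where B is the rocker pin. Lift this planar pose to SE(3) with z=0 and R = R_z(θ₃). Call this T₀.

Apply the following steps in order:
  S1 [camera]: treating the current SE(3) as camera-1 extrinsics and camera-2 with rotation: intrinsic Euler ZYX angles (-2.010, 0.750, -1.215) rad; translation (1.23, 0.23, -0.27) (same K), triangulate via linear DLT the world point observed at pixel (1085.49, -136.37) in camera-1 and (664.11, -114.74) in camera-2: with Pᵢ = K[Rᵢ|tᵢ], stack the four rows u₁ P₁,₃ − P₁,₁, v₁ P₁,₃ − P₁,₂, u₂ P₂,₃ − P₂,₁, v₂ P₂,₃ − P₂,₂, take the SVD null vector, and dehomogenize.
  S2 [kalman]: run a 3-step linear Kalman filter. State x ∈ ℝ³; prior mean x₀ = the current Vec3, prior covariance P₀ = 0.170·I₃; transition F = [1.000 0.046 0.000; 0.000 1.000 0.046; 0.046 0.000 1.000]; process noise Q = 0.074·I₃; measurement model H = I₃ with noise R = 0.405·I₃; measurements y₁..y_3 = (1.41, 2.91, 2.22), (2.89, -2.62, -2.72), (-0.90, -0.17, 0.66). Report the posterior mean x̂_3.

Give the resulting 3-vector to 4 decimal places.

result = (0.5606, -0.5798, 0.0579)

source (fourbar_fk): coupler pose = R=[0.8744 -0.4852 0.0000; 0.4852 0.8744 0.0000; 0.0000 0.0000 1.0000], t=(-0.3500, 0.9581, 0.0000)
after S1 (triangulate): (0.1033, -1.4062, 0.2425)
after S2 (kf_track): (0.5606, -0.5798, 0.0579)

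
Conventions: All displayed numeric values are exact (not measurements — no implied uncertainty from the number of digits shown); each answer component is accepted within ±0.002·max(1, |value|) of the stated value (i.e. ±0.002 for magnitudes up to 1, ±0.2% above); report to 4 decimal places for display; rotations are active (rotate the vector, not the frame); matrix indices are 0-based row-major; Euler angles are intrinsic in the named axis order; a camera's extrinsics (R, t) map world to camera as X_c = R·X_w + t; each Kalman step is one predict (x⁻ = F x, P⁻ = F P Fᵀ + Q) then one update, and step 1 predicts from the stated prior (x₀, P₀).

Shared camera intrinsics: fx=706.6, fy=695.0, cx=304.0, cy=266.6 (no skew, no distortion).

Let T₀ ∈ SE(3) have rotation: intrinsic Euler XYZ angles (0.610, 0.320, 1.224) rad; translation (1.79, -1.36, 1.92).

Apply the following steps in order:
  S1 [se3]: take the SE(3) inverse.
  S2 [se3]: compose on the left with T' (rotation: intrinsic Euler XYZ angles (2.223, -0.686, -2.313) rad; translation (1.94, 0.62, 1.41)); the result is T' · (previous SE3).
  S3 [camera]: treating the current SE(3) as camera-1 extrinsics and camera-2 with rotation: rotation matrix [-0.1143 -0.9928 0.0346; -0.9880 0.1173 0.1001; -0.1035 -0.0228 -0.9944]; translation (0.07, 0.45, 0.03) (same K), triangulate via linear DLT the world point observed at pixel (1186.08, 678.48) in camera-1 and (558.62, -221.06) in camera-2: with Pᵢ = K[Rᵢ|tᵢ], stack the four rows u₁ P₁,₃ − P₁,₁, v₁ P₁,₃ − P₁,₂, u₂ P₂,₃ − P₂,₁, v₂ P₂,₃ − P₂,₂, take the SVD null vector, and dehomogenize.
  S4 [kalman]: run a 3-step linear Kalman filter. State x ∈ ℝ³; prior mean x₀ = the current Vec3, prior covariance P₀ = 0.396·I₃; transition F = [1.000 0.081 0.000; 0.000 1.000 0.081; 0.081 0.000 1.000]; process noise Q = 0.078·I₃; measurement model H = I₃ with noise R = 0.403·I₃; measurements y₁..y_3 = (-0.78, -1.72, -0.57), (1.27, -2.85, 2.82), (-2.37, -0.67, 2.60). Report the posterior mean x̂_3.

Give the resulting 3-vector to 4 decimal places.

after S1 (invert_se3): R=[0.3226 0.8321 0.4511; -0.8927 0.1091 0.4372; 0.3146 -0.5438 0.7780], t=(-0.3120, 0.9070, -2.7965)
after S2 (compose_se3): R=[-0.8771 -0.0285 -0.4795; 0.0256 0.9940 -0.1060; 0.4796 -0.1053 -0.8711], t=(4.3918, 2.1296, 2.0808)
after S3 (triangulate): (0.8635, -0.3266, -0.7997)
after S4 (kf_track): (-0.6364, -1.3453, 1.4735)

result = (-0.6364, -1.3453, 1.4735)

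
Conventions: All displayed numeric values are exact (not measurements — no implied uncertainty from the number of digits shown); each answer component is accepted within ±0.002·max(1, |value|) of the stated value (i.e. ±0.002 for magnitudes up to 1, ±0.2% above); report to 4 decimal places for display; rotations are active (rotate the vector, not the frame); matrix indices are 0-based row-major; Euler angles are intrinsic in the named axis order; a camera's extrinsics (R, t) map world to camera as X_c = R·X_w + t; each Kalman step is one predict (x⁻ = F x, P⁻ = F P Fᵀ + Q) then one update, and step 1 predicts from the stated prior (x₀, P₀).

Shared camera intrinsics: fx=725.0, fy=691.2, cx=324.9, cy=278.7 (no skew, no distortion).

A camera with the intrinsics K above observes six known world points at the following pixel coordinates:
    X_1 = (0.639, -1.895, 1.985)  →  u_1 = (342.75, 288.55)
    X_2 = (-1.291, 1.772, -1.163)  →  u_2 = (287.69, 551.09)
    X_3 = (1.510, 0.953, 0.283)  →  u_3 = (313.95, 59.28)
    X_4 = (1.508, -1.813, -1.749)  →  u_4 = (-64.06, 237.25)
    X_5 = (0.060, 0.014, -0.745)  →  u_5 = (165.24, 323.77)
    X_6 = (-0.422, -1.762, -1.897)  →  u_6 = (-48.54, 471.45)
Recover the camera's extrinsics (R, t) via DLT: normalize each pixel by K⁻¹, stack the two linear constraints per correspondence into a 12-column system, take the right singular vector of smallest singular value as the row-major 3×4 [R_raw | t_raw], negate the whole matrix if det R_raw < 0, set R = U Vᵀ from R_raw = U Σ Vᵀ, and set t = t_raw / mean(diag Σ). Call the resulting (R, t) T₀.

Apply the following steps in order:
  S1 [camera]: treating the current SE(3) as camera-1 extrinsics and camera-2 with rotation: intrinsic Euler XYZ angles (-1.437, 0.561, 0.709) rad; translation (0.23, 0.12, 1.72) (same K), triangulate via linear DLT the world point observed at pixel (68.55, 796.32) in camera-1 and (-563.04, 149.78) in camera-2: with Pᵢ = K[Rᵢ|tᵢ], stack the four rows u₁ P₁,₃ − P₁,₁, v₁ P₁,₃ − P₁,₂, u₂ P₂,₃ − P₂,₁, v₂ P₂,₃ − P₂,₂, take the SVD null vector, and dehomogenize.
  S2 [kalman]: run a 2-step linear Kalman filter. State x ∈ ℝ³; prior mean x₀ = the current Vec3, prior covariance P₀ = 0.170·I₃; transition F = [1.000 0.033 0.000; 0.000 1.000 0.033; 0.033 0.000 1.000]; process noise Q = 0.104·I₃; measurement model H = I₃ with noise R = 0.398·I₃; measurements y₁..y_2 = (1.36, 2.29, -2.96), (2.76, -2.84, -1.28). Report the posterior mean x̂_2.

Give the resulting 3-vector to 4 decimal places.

result = (0.7678, -0.2420, -1.9382)

source (pnp_recover): camera pose = R=[-0.2650 0.4871 0.8322; -0.9370 -0.3339 -0.1030; 0.2278 -0.8070 0.5449], t=(-0.3700, 0.2800, 4.9399)
after S1 (triangulate): (-1.9552, 1.0450, -1.9011)
after S2 (kf_track): (0.7678, -0.2420, -1.9382)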